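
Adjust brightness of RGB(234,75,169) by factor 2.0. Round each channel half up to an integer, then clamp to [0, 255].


Multiply each channel by 2.0, round half up, clamp to [0, 255]
R: 234×2.0 = 468 → clamp → 255
G: 75×2.0 = 150
B: 169×2.0 = 338 → clamp → 255
= RGB(255, 150, 255)


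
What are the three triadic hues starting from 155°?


Triadic: equally spaced at 120° intervals
H1 = 155°
H2 = (155 + 120) mod 360 = 275°
H3 = (155 + 240) mod 360 = 35°
Triadic = 155°, 275°, 35°


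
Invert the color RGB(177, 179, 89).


Invert: (255-R, 255-G, 255-B)
R: 255-177 = 78
G: 255-179 = 76
B: 255-89 = 166
= RGB(78, 76, 166)


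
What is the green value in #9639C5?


Color: #9639C5
R = 96 = 150
G = 39 = 57
B = C5 = 197
Green = 57


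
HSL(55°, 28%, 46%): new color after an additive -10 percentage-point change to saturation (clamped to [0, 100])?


Original S = 28%
Adjustment = -10 percentage points
New S = 28 + (-10) = 18
Clamp to [0, 100] → 18
= HSL(55°, 18%, 46%)


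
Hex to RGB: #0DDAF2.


0D → 13 (R)
DA → 218 (G)
F2 → 242 (B)
= RGB(13, 218, 242)


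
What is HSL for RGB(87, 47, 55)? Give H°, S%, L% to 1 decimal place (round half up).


Normalize: R'=87/255≈0.3412, G'=47/255≈0.1843, B'=55/255≈0.2157
Max=87/255, Min=47/255, Δ=Max-Min=40/255
L = (Max+Min)/2 = (87+47)/510 = 134/510 = 0.26274… → L = 26.3%
L ≤ 0.5 → S = Δ/(Max+Min) = 40/(87+47) = 40/134 = 0.29850… → S = 29.9%
(the 1/255 factors cancel in S and H, so raw channel differences can be used)
Max is R' → H = 60 × (((G-B)/Δ) mod 6) = 60 × (((47-55)/40) mod 6)
  (-8)/40 = -0.2; negative, so add 6 → 5.8
  H = 60 × 5.8 = 348° → H = 348.0°
= HSL(348.0°, 29.9%, 26.3%)


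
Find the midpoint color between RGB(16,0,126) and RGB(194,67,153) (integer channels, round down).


Midpoint: each channel = ⌊(C₁+C₂)/2⌋
R: ⌊(16+194)/2⌋ = 105
G: ⌊(0+67)/2⌋ = 33
B: ⌊(126+153)/2⌋ = 139
= RGB(105, 33, 139)


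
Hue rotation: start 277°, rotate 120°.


New hue = (H + rotation) mod 360
New hue = (277 + 120) mod 360
= 397 mod 360
= 37°


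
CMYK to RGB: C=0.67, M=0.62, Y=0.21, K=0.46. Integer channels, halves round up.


R = 255 × (1-C) × (1-K) = 255 × 0.33 × 0.54 = 45.441 → 45
G = 255 × (1-M) × (1-K) = 255 × 0.38 × 0.54 = 52.326 → 52
B = 255 × (1-Y) × (1-K) = 255 × 0.79 × 0.54 = 108.783 → 109
= RGB(45, 52, 109)


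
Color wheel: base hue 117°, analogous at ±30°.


Base hue: 117°
Left analog: (117 - 30) mod 360 = 87°
Right analog: (117 + 30) mod 360 = 147°
Analogous hues = 87° and 147°


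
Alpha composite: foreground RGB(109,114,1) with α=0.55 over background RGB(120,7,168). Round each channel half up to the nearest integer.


C = α×F + (1-α)×B, with 1-α = 0.45
R: 0.55×109 + 0.45×120 = 59.95 + 54.00 = 113.95 → 114
G: 0.55×114 + 0.45×7 = 62.70 + 3.15 = 65.85 → 66
B: 0.55×1 + 0.45×168 = 0.55 + 75.60 = 76.15 → 76
= RGB(114, 66, 76)


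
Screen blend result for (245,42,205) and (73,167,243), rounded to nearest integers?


Screen: C = 255 - (255-A)×(255-B)/255, rounded to nearest integer
R: 255 - (255-245)×(255-73)/255 = 255 - 1820/255 ≈ 255 - 7.137 = 247.863 → 248
G: 255 - (255-42)×(255-167)/255 = 255 - 18744/255 ≈ 255 - 73.506 = 181.494 → 181
B: 255 - (255-205)×(255-243)/255 = 255 - 600/255 ≈ 255 - 2.353 = 252.647 → 253
= RGB(248, 181, 253)


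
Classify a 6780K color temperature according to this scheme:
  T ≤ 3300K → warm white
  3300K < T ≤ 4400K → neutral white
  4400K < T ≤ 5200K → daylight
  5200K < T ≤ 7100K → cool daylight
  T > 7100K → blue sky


Temperature: 6780K
5200K < 6780K ≤ 7100K → cool daylight
Classification: cool daylight


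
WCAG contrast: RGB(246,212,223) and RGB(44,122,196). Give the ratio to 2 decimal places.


Linearize each sRGB channel c=v/255: c/12.92 if c ≤ 0.04045 else ((c+0.055)/1.055)^2.4
L = 0.2126×R_lin + 0.7152×G_lin + 0.0722×B_lin
Color 1 (246,212,223):
  R=246: 246/255≈0.9647 > 0.04045 → ((0.9647+0.055)/1.055)^2.4 ≈ 0.92158
  G=212: 212/255≈0.8314 > 0.04045 → ((0.8314+0.055)/1.055)^2.4 ≈ 0.65837
  B=223: 223/255≈0.8745 > 0.04045 → ((0.8745+0.055)/1.055)^2.4 ≈ 0.73791
  L1 = 0.2126×0.92158 + 0.7152×0.65837 + 0.0722×0.73791 ≈ 0.72008
Color 2 (44,122,196):
  R=44: 44/255≈0.1725 > 0.04045 → ((0.1725+0.055)/1.055)^2.4 ≈ 0.02519
  G=122: 122/255≈0.4784 > 0.04045 → ((0.4784+0.055)/1.055)^2.4 ≈ 0.19462
  B=196: 196/255≈0.7686 > 0.04045 → ((0.7686+0.055)/1.055)^2.4 ≈ 0.55201
  L2 = 0.2126×0.02519 + 0.7152×0.19462 + 0.0722×0.55201 ≈ 0.18440
Lighter = 0.72008, Darker = 0.18440
Ratio = (L_lighter + 0.05) / (L_darker + 0.05)
Ratio = (0.72008 + 0.05) / (0.18440 + 0.05) = 0.77008 / 0.23440 ≈ 3.2853
Ratio ≈ 3.29:1


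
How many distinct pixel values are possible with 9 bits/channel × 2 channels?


Total bits = 9 bits/channel × 2 channels = 18 bits
Distinct pixel values = 2^18
= 262,144 pixel values


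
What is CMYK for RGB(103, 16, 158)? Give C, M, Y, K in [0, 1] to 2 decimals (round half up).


R'=103/255≈0.4039, G'=16/255≈0.0627, B'=158/255≈0.6196
K = 1 - max(R',G',B') = 1 - 158/255 = 97/255 = 0.38039… → 0.38
(1-R'-K)/(1-K) simplifies to (max-R)/max with max = 158:
C = (158-103)/158 = 55/158 = 0.34810… → 0.35
M = (158-16)/158 = 142/158 = 0.89873… → 0.90
Y = (158-158)/158 = 0/158 = 0 → 0.00
= CMYK(0.35, 0.90, 0.00, 0.38)


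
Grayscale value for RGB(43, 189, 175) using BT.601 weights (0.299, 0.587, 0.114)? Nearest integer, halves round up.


Gray = 0.299×R + 0.587×G + 0.114×B
Gray = 0.299×43 + 0.587×189 + 0.114×175
Gray = 12.857 + 110.943 + 19.950
Gray = 143.750 → round half up → 144
Gray = 144


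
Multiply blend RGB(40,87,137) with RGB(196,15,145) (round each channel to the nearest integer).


Multiply: C = A×B/255, rounded to nearest integer
R: 40×196/255 = 7840/255 ≈ 30.745 → 31
G: 87×15/255 = 1305/255 ≈ 5.118 → 5
B: 137×145/255 = 19865/255 ≈ 77.902 → 78
= RGB(31, 5, 78)


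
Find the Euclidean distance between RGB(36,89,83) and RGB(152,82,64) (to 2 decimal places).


d = √[(R₁-R₂)² + (G₁-G₂)² + (B₁-B₂)²]
d = √[(36-152)² + (89-82)² + (83-64)²]
d = √[13456 + 49 + 361]
d = √13866
d ≈ 117.75


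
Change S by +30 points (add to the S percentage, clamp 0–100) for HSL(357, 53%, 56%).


Original S = 53%
Adjustment = +30 percentage points
New S = 53 + (30) = 83
Clamp to [0, 100] → 83
= HSL(357°, 83%, 56%)


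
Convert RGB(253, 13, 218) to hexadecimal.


R = 253 → FD (hex)
G = 13 → 0D (hex)
B = 218 → DA (hex)
Hex = #FD0DDA


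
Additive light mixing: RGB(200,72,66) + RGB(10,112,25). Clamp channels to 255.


Additive: each channel = min(255, C₁+C₂)
R: 200+10 = 210 → 210
G: 72+112 = 184 → 184
B: 66+25 = 91 → 91
= RGB(210, 184, 91)


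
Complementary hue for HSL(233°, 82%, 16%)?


Complement = opposite side of color wheel = hue + 180°
H' = (233 + 180) mod 360 = 53°
S and L unchanged.
= HSL(53°, 82%, 16%)


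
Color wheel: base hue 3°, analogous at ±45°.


Base hue: 3°
Left analog: (3 - 45) mod 360 = 318°
Right analog: (3 + 45) mod 360 = 48°
Analogous hues = 318° and 48°


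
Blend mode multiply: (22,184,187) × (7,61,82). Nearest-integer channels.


Multiply: C = A×B/255, rounded to nearest integer
R: 22×7/255 = 154/255 ≈ 0.604 → 1
G: 184×61/255 = 11224/255 ≈ 44.016 → 44
B: 187×82/255 = 15334/255 ≈ 60.133 → 60
= RGB(1, 44, 60)


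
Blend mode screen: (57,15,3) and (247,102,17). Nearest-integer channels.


Screen: C = 255 - (255-A)×(255-B)/255, rounded to nearest integer
R: 255 - (255-57)×(255-247)/255 = 255 - 1584/255 ≈ 255 - 6.212 = 248.788 → 249
G: 255 - (255-15)×(255-102)/255 = 255 - 36720/255 ≈ 255 - 144.000 = 111.000 → 111
B: 255 - (255-3)×(255-17)/255 = 255 - 59976/255 ≈ 255 - 235.200 = 19.800 → 20
= RGB(249, 111, 20)


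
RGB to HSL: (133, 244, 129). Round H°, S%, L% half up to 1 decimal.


Normalize: R'=133/255≈0.5216, G'=244/255≈0.9569, B'=129/255≈0.5059
Max=244/255, Min=129/255, Δ=Max-Min=115/255
L = (Max+Min)/2 = (244+129)/510 = 373/510 = 0.73137… → L = 73.1%
L > 0.5 → S = Δ/(2-Max-Min) = 115/(510-244-129) = 115/137 = 0.83941… → S = 83.9%
(the 1/255 factors cancel in S and H, so raw channel differences can be used)
Max is G' → H = 60 × ((B-R)/Δ + 2) = 60 × ((129-133)/115 + 2)
  -4/115 + 2 = -0.0347… + 2 = 1.9652…
  H = 60 × 1.9652… = 117.913…° → H = 117.9°
= HSL(117.9°, 83.9%, 73.1%)


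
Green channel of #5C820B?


Color: #5C820B
R = 5C = 92
G = 82 = 130
B = 0B = 11
Green = 130


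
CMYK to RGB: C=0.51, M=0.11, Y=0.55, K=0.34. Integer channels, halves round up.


R = 255 × (1-C) × (1-K) = 255 × 0.49 × 0.66 = 82.467 → 82
G = 255 × (1-M) × (1-K) = 255 × 0.89 × 0.66 = 149.787 → 150
B = 255 × (1-Y) × (1-K) = 255 × 0.45 × 0.66 = 75.735 → 76
= RGB(82, 150, 76)


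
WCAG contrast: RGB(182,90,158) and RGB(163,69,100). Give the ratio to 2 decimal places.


Linearize each sRGB channel c=v/255: c/12.92 if c ≤ 0.04045 else ((c+0.055)/1.055)^2.4
L = 0.2126×R_lin + 0.7152×G_lin + 0.0722×B_lin
Color 1 (182,90,158):
  R=182: 182/255≈0.7137 > 0.04045 → ((0.7137+0.055)/1.055)^2.4 ≈ 0.46778
  G=90: 90/255≈0.3529 > 0.04045 → ((0.3529+0.055)/1.055)^2.4 ≈ 0.10224
  B=158: 158/255≈0.6196 > 0.04045 → ((0.6196+0.055)/1.055)^2.4 ≈ 0.34191
  L1 = 0.2126×0.46778 + 0.7152×0.10224 + 0.0722×0.34191 ≈ 0.19726
Color 2 (163,69,100):
  R=163: 163/255≈0.6392 > 0.04045 → ((0.6392+0.055)/1.055)^2.4 ≈ 0.36625
  G=69: 69/255≈0.2706 > 0.04045 → ((0.2706+0.055)/1.055)^2.4 ≈ 0.05951
  B=100: 100/255≈0.3922 > 0.04045 → ((0.3922+0.055)/1.055)^2.4 ≈ 0.12744
  L2 = 0.2126×0.36625 + 0.7152×0.05951 + 0.0722×0.12744 ≈ 0.12963
Lighter = 0.19726, Darker = 0.12963
Ratio = (L_lighter + 0.05) / (L_darker + 0.05)
Ratio = (0.19726 + 0.05) / (0.12963 + 0.05) = 0.24726 / 0.17963 ≈ 1.3765
Ratio ≈ 1.38:1


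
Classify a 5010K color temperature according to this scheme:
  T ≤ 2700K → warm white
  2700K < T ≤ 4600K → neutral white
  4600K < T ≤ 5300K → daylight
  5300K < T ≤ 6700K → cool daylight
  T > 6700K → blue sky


Temperature: 5010K
4600K < 5010K ≤ 5300K → daylight
Classification: daylight


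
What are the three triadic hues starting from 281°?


Triadic: equally spaced at 120° intervals
H1 = 281°
H2 = (281 + 120) mod 360 = 41°
H3 = (281 + 240) mod 360 = 161°
Triadic = 281°, 41°, 161°


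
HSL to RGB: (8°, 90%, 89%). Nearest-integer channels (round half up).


H=8°, S=0.90, L=0.89
C = (1-|2L-1|)×S = (1-|0.78|)×0.90 = 0.198
H' = H/60 = 8/60 ≈ 0.1333; X = C×(1-|H' mod 2 - 1|) = 0.0264
m = L - C/2 = 0.89 - 0.099 = 0.791
Sector ⌊H'⌋ = 0 → (R',G',B') = (0.198, 0.0264, 0.0)
RGB = ((R'+m)×255, (G'+m)×255, (B'+m)×255) = (252.195, 208.437, 201.705)
Round half up → RGB(252, 208, 202)


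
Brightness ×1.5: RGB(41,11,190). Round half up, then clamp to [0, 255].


Multiply each channel by 1.5, round half up, clamp to [0, 255]
R: 41×1.5 = 61.5 → round → 62
G: 11×1.5 = 16.5 → round → 17
B: 190×1.5 = 285 → clamp → 255
= RGB(62, 17, 255)


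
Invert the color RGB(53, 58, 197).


Invert: (255-R, 255-G, 255-B)
R: 255-53 = 202
G: 255-58 = 197
B: 255-197 = 58
= RGB(202, 197, 58)


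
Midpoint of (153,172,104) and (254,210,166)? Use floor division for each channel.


Midpoint: each channel = ⌊(C₁+C₂)/2⌋
R: ⌊(153+254)/2⌋ = 203
G: ⌊(172+210)/2⌋ = 191
B: ⌊(104+166)/2⌋ = 135
= RGB(203, 191, 135)


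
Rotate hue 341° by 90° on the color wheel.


New hue = (H + rotation) mod 360
New hue = (341 + 90) mod 360
= 431 mod 360
= 71°


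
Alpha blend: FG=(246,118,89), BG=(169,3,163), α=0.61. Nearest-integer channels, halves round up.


C = α×F + (1-α)×B, with 1-α = 0.39
R: 0.61×246 + 0.39×169 = 150.06 + 65.91 = 215.97 → 216
G: 0.61×118 + 0.39×3 = 71.98 + 1.17 = 73.15 → 73
B: 0.61×89 + 0.39×163 = 54.29 + 63.57 = 117.86 → 118
= RGB(216, 73, 118)


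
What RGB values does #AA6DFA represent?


AA → 170 (R)
6D → 109 (G)
FA → 250 (B)
= RGB(170, 109, 250)


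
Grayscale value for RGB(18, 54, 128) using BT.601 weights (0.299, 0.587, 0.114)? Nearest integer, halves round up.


Gray = 0.299×R + 0.587×G + 0.114×B
Gray = 0.299×18 + 0.587×54 + 0.114×128
Gray = 5.382 + 31.698 + 14.592
Gray = 51.672 → round half up → 52
Gray = 52


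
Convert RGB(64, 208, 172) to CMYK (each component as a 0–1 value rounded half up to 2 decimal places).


R'=64/255≈0.2510, G'=208/255≈0.8157, B'=172/255≈0.6745
K = 1 - max(R',G',B') = 1 - 208/255 = 47/255 = 0.18431… → 0.18
(1-R'-K)/(1-K) simplifies to (max-R)/max with max = 208:
C = (208-64)/208 = 144/208 = 0.69230… → 0.69
M = (208-208)/208 = 0/208 = 0 → 0.00
Y = (208-172)/208 = 36/208 = 0.17307… → 0.17
= CMYK(0.69, 0.00, 0.17, 0.18)


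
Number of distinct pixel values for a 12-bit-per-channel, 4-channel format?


Total bits = 12 bits/channel × 4 channels = 48 bits
Distinct pixel values = 2^48
= 281,474,976,710,656 pixel values


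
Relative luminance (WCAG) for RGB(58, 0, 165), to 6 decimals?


Linearize each channel (sRGB transfer function): c = v/255; c_lin = c/12.92 if c ≤ 0.04045, else ((c+0.055)/1.055)^2.4
  R: 58/255 ≈ 0.227451 > 0.04045 → ((0.227451+0.055)/1.055)^2.4 ≈ 0.042311
  G: 0/255 ≈ 0.000000 ≤ 0.04045 → 0.000000/12.92 ≈ 0.000000
  B: 165/255 ≈ 0.647059 > 0.04045 → ((0.647059+0.055)/1.055)^2.4 ≈ 0.376262
R_lin = 0.042311, G_lin = 0.000000, B_lin = 0.376262
L = 0.2126×R + 0.7152×G + 0.0722×B
L = 0.2126×0.042311 + 0.7152×0.000000 + 0.0722×0.376262
L ≈ 0.036162


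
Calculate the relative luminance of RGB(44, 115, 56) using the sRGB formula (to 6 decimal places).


Linearize each channel (sRGB transfer function): c = v/255; c_lin = c/12.92 if c ≤ 0.04045, else ((c+0.055)/1.055)^2.4
  R: 44/255 ≈ 0.172549 > 0.04045 → ((0.172549+0.055)/1.055)^2.4 ≈ 0.025187
  G: 115/255 ≈ 0.450980 > 0.04045 → ((0.450980+0.055)/1.055)^2.4 ≈ 0.171441
  B: 56/255 ≈ 0.219608 > 0.04045 → ((0.219608+0.055)/1.055)^2.4 ≈ 0.039546
R_lin = 0.025187, G_lin = 0.171441, B_lin = 0.039546
L = 0.2126×R + 0.7152×G + 0.0722×B
L = 0.2126×0.025187 + 0.7152×0.171441 + 0.0722×0.039546
L ≈ 0.130825


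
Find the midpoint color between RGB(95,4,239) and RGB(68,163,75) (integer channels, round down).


Midpoint: each channel = ⌊(C₁+C₂)/2⌋
R: ⌊(95+68)/2⌋ = 81
G: ⌊(4+163)/2⌋ = 83
B: ⌊(239+75)/2⌋ = 157
= RGB(81, 83, 157)


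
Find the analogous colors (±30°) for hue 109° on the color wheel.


Base hue: 109°
Left analog: (109 - 30) mod 360 = 79°
Right analog: (109 + 30) mod 360 = 139°
Analogous hues = 79° and 139°


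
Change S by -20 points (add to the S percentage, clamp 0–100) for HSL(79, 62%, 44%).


Original S = 62%
Adjustment = -20 percentage points
New S = 62 + (-20) = 42
Clamp to [0, 100] → 42
= HSL(79°, 42%, 44%)


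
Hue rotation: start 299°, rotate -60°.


New hue = (H + rotation) mod 360
New hue = (299 -60) mod 360
= 239 mod 360
= 239°


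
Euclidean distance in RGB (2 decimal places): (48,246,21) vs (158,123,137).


d = √[(R₁-R₂)² + (G₁-G₂)² + (B₁-B₂)²]
d = √[(48-158)² + (246-123)² + (21-137)²]
d = √[12100 + 15129 + 13456]
d = √40685
d ≈ 201.71


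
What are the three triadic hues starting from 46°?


Triadic: equally spaced at 120° intervals
H1 = 46°
H2 = (46 + 120) mod 360 = 166°
H3 = (46 + 240) mod 360 = 286°
Triadic = 46°, 166°, 286°


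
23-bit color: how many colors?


Colors = 2^bits = 2^23
= 8,388,608 colors


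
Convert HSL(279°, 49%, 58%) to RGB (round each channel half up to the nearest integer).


H=279°, S=0.49, L=0.58
C = (1-|2L-1|)×S = (1-|0.16|)×0.49 = 0.4116
H' = H/60 = 279/60 ≈ 4.6500; X = C×(1-|H' mod 2 - 1|) = 0.26754
m = L - C/2 = 0.58 - 0.2058 = 0.3742
Sector ⌊H'⌋ = 4 → (R',G',B') = (0.26754, 0.0, 0.4116)
RGB = ((R'+m)×255, (G'+m)×255, (B'+m)×255) = (163.6437, 95.421, 200.379)
Round half up → RGB(164, 95, 200)


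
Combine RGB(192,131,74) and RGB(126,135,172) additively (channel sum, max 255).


Additive: each channel = min(255, C₁+C₂)
R: 192+126 = 318 → 255
G: 131+135 = 266 → 255
B: 74+172 = 246 → 246
= RGB(255, 255, 246)


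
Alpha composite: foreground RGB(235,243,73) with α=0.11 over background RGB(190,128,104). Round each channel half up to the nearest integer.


C = α×F + (1-α)×B, with 1-α = 0.89
R: 0.11×235 + 0.89×190 = 25.85 + 169.10 = 194.95 → 195
G: 0.11×243 + 0.89×128 = 26.73 + 113.92 = 140.65 → 141
B: 0.11×73 + 0.89×104 = 8.03 + 92.56 = 100.59 → 101
= RGB(195, 141, 101)


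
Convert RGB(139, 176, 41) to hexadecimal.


R = 139 → 8B (hex)
G = 176 → B0 (hex)
B = 41 → 29 (hex)
Hex = #8BB029


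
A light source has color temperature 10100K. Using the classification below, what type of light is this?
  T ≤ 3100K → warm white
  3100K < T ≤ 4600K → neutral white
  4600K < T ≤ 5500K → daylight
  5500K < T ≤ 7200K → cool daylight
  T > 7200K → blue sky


Temperature: 10100K
10100K > 7200K → blue sky
Classification: blue sky


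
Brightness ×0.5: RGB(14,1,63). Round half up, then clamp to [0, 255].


Multiply each channel by 0.5, round half up, clamp to [0, 255]
R: 14×0.5 = 7
G: 1×0.5 = 0.5 → round → 1
B: 63×0.5 = 31.5 → round → 32
= RGB(7, 1, 32)


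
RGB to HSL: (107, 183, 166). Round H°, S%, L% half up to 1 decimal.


Normalize: R'=107/255≈0.4196, G'=183/255≈0.7176, B'=166/255≈0.6510
Max=183/255, Min=107/255, Δ=Max-Min=76/255
L = (Max+Min)/2 = (183+107)/510 = 290/510 = 0.56862… → L = 56.9%
L > 0.5 → S = Δ/(2-Max-Min) = 76/(510-183-107) = 76/220 = 0.34545… → S = 34.5%
(the 1/255 factors cancel in S and H, so raw channel differences can be used)
Max is G' → H = 60 × ((B-R)/Δ + 2) = 60 × ((166-107)/76 + 2)
  59/76 + 2 = 0.7763… + 2 = 2.7763…
  H = 60 × 2.7763… = 166.578…° → H = 166.6°
= HSL(166.6°, 34.5%, 56.9%)


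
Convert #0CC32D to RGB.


0C → 12 (R)
C3 → 195 (G)
2D → 45 (B)
= RGB(12, 195, 45)


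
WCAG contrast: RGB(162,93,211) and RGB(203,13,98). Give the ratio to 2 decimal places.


Linearize each sRGB channel c=v/255: c/12.92 if c ≤ 0.04045 else ((c+0.055)/1.055)^2.4
L = 0.2126×R_lin + 0.7152×G_lin + 0.0722×B_lin
Color 1 (162,93,211):
  R=162: 162/255≈0.6353 > 0.04045 → ((0.6353+0.055)/1.055)^2.4 ≈ 0.36131
  G=93: 93/255≈0.3647 > 0.04045 → ((0.3647+0.055)/1.055)^2.4 ≈ 0.10946
  B=211: 211/255≈0.8275 > 0.04045 → ((0.8275+0.055)/1.055)^2.4 ≈ 0.65141
  L1 = 0.2126×0.36131 + 0.7152×0.10946 + 0.0722×0.65141 ≈ 0.20213
Color 2 (203,13,98):
  R=203: 203/255≈0.7961 > 0.04045 → ((0.7961+0.055)/1.055)^2.4 ≈ 0.59720
  G=13: 13/255≈0.0510 > 0.04045 → ((0.0510+0.055)/1.055)^2.4 ≈ 0.00402
  B=98: 98/255≈0.3843 > 0.04045 → ((0.3843+0.055)/1.055)^2.4 ≈ 0.12214
  L2 = 0.2126×0.59720 + 0.7152×0.00402 + 0.0722×0.12214 ≈ 0.13866
Lighter = 0.20213, Darker = 0.13866
Ratio = (L_lighter + 0.05) / (L_darker + 0.05)
Ratio = (0.20213 + 0.05) / (0.13866 + 0.05) = 0.25213 / 0.18866 ≈ 1.3364
Ratio ≈ 1.34:1


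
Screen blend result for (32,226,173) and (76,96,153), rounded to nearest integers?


Screen: C = 255 - (255-A)×(255-B)/255, rounded to nearest integer
R: 255 - (255-32)×(255-76)/255 = 255 - 39917/255 ≈ 255 - 156.537 = 98.463 → 98
G: 255 - (255-226)×(255-96)/255 = 255 - 4611/255 ≈ 255 - 18.082 = 236.918 → 237
B: 255 - (255-173)×(255-153)/255 = 255 - 8364/255 ≈ 255 - 32.800 = 222.200 → 222
= RGB(98, 237, 222)


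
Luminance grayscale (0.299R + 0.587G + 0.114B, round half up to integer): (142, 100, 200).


Gray = 0.299×R + 0.587×G + 0.114×B
Gray = 0.299×142 + 0.587×100 + 0.114×200
Gray = 42.458 + 58.700 + 22.800
Gray = 123.958 → round half up → 124
Gray = 124


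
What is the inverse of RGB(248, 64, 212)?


Invert: (255-R, 255-G, 255-B)
R: 255-248 = 7
G: 255-64 = 191
B: 255-212 = 43
= RGB(7, 191, 43)


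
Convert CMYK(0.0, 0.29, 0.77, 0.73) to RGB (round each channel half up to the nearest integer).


R = 255 × (1-C) × (1-K) = 255 × 1.00 × 0.27 = 68.85 → 69
G = 255 × (1-M) × (1-K) = 255 × 0.71 × 0.27 = 48.8835 → 49
B = 255 × (1-Y) × (1-K) = 255 × 0.23 × 0.27 = 15.8355 → 16
= RGB(69, 49, 16)


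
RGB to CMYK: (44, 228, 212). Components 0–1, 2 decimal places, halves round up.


R'=44/255≈0.1725, G'=228/255≈0.8941, B'=212/255≈0.8314
K = 1 - max(R',G',B') = 1 - 228/255 = 27/255 = 0.10588… → 0.11
(1-R'-K)/(1-K) simplifies to (max-R)/max with max = 228:
C = (228-44)/228 = 184/228 = 0.80701… → 0.81
M = (228-228)/228 = 0/228 = 0 → 0.00
Y = (228-212)/228 = 16/228 = 0.07017… → 0.07
= CMYK(0.81, 0.00, 0.07, 0.11)


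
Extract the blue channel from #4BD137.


Color: #4BD137
R = 4B = 75
G = D1 = 209
B = 37 = 55
Blue = 55


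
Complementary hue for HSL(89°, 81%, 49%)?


Complement = opposite side of color wheel = hue + 180°
H' = (89 + 180) mod 360 = 269°
S and L unchanged.
= HSL(269°, 81%, 49%)


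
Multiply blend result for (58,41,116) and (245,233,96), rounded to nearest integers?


Multiply: C = A×B/255, rounded to nearest integer
R: 58×245/255 = 14210/255 ≈ 55.725 → 56
G: 41×233/255 = 9553/255 ≈ 37.463 → 37
B: 116×96/255 = 11136/255 ≈ 43.671 → 44
= RGB(56, 37, 44)


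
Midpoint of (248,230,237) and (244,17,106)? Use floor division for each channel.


Midpoint: each channel = ⌊(C₁+C₂)/2⌋
R: ⌊(248+244)/2⌋ = 246
G: ⌊(230+17)/2⌋ = 123
B: ⌊(237+106)/2⌋ = 171
= RGB(246, 123, 171)


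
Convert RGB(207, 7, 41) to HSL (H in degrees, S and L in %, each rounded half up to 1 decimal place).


Normalize: R'=207/255≈0.8118, G'=7/255≈0.0275, B'=41/255≈0.1608
Max=207/255, Min=7/255, Δ=Max-Min=200/255
L = (Max+Min)/2 = (207+7)/510 = 214/510 = 0.41960… → L = 42.0%
L ≤ 0.5 → S = Δ/(Max+Min) = 200/(207+7) = 200/214 = 0.93457… → S = 93.5%
(the 1/255 factors cancel in S and H, so raw channel differences can be used)
Max is R' → H = 60 × (((G-B)/Δ) mod 6) = 60 × (((7-41)/200) mod 6)
  (-34)/200 = -0.17; negative, so add 6 → 5.83
  H = 60 × 5.83 = 349.8° → H = 349.8°
= HSL(349.8°, 93.5%, 42.0%)


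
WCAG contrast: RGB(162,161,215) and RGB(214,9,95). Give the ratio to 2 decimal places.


Linearize each sRGB channel c=v/255: c/12.92 if c ≤ 0.04045 else ((c+0.055)/1.055)^2.4
L = 0.2126×R_lin + 0.7152×G_lin + 0.0722×B_lin
Color 1 (162,161,215):
  R=162: 162/255≈0.6353 > 0.04045 → ((0.6353+0.055)/1.055)^2.4 ≈ 0.36131
  G=161: 161/255≈0.6314 > 0.04045 → ((0.6314+0.055)/1.055)^2.4 ≈ 0.35640
  B=215: 215/255≈0.8431 > 0.04045 → ((0.8431+0.055)/1.055)^2.4 ≈ 0.67954
  L1 = 0.2126×0.36131 + 0.7152×0.35640 + 0.0722×0.67954 ≈ 0.38077
Color 2 (214,9,95):
  R=214: 214/255≈0.8392 > 0.04045 → ((0.8392+0.055)/1.055)^2.4 ≈ 0.67244
  G=9: 9/255≈0.0353 ≤ 0.04045 → 0.0353/12.92 ≈ 0.00273
  B=95: 95/255≈0.3725 > 0.04045 → ((0.3725+0.055)/1.055)^2.4 ≈ 0.11444
  L2 = 0.2126×0.67244 + 0.7152×0.00273 + 0.0722×0.11444 ≈ 0.15318
Lighter = 0.38077, Darker = 0.15318
Ratio = (L_lighter + 0.05) / (L_darker + 0.05)
Ratio = (0.38077 + 0.05) / (0.15318 + 0.05) = 0.43077 / 0.20318 ≈ 2.1202
Ratio ≈ 2.12:1


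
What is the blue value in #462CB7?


Color: #462CB7
R = 46 = 70
G = 2C = 44
B = B7 = 183
Blue = 183


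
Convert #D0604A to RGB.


D0 → 208 (R)
60 → 96 (G)
4A → 74 (B)
= RGB(208, 96, 74)


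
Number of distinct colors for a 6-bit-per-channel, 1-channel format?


Total bits = 6 bits/channel × 1 channels = 6 bits
Distinct colors = 2^6
= 64 colors


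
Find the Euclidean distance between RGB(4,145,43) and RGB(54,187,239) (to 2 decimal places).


d = √[(R₁-R₂)² + (G₁-G₂)² + (B₁-B₂)²]
d = √[(4-54)² + (145-187)² + (43-239)²]
d = √[2500 + 1764 + 38416]
d = √42680
d ≈ 206.59


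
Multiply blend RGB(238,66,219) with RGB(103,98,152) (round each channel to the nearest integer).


Multiply: C = A×B/255, rounded to nearest integer
R: 238×103/255 = 24514/255 ≈ 96.133 → 96
G: 66×98/255 = 6468/255 ≈ 25.365 → 25
B: 219×152/255 = 33288/255 ≈ 130.541 → 131
= RGB(96, 25, 131)


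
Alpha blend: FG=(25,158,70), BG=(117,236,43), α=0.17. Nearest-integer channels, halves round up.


C = α×F + (1-α)×B, with 1-α = 0.83
R: 0.17×25 + 0.83×117 = 4.25 + 97.11 = 101.36 → 101
G: 0.17×158 + 0.83×236 = 26.86 + 195.88 = 222.74 → 223
B: 0.17×70 + 0.83×43 = 11.90 + 35.69 = 47.59 → 48
= RGB(101, 223, 48)


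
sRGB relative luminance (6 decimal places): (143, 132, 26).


Linearize each channel (sRGB transfer function): c = v/255; c_lin = c/12.92 if c ≤ 0.04045, else ((c+0.055)/1.055)^2.4
  R: 143/255 ≈ 0.560784 > 0.04045 → ((0.560784+0.055)/1.055)^2.4 ≈ 0.274677
  G: 132/255 ≈ 0.517647 > 0.04045 → ((0.517647+0.055)/1.055)^2.4 ≈ 0.230740
  B: 26/255 ≈ 0.101961 > 0.04045 → ((0.101961+0.055)/1.055)^2.4 ≈ 0.010330
R_lin = 0.274677, G_lin = 0.230740, B_lin = 0.010330
L = 0.2126×R + 0.7152×G + 0.0722×B
L = 0.2126×0.274677 + 0.7152×0.230740 + 0.0722×0.010330
L ≈ 0.224167


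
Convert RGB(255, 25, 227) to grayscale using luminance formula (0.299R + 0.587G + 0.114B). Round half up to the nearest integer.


Gray = 0.299×R + 0.587×G + 0.114×B
Gray = 0.299×255 + 0.587×25 + 0.114×227
Gray = 76.245 + 14.675 + 25.878
Gray = 116.798 → round half up → 117
Gray = 117


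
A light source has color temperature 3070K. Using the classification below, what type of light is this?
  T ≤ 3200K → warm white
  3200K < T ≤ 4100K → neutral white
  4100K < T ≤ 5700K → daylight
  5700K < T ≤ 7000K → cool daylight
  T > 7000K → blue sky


Temperature: 3070K
3070K ≤ 3200K → warm white
Classification: warm white


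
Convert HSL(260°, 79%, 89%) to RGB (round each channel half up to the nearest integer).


H=260°, S=0.79, L=0.89
C = (1-|2L-1|)×S = (1-|0.78|)×0.79 = 0.1738
H' = H/60 = 260/60 ≈ 4.3333; X = C×(1-|H' mod 2 - 1|) ≈ 0.0579
m = L - C/2 = 0.89 - 0.0869 = 0.8031
Sector ⌊H'⌋ = 4 → (R',G',B') = (≈0.0579, 0.0, 0.1738)
RGB = ((R'+m)×255, (G'+m)×255, (B'+m)×255) = (219.5635, 204.7905, 249.1095)
Round half up → RGB(220, 205, 249)


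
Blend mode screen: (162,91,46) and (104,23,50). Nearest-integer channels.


Screen: C = 255 - (255-A)×(255-B)/255, rounded to nearest integer
R: 255 - (255-162)×(255-104)/255 = 255 - 14043/255 ≈ 255 - 55.071 = 199.929 → 200
G: 255 - (255-91)×(255-23)/255 = 255 - 38048/255 ≈ 255 - 149.208 = 105.792 → 106
B: 255 - (255-46)×(255-50)/255 = 255 - 42845/255 ≈ 255 - 168.020 = 86.980 → 87
= RGB(200, 106, 87)


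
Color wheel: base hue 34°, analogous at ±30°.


Base hue: 34°
Left analog: (34 - 30) mod 360 = 4°
Right analog: (34 + 30) mod 360 = 64°
Analogous hues = 4° and 64°


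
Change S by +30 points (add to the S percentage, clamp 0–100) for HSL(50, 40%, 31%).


Original S = 40%
Adjustment = +30 percentage points
New S = 40 + (30) = 70
Clamp to [0, 100] → 70
= HSL(50°, 70%, 31%)


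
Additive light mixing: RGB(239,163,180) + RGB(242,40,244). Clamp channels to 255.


Additive: each channel = min(255, C₁+C₂)
R: 239+242 = 481 → 255
G: 163+40 = 203 → 203
B: 180+244 = 424 → 255
= RGB(255, 203, 255)


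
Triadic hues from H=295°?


Triadic: equally spaced at 120° intervals
H1 = 295°
H2 = (295 + 120) mod 360 = 55°
H3 = (295 + 240) mod 360 = 175°
Triadic = 295°, 55°, 175°


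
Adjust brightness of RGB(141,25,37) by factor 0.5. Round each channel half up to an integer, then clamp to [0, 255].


Multiply each channel by 0.5, round half up, clamp to [0, 255]
R: 141×0.5 = 70.5 → round → 71
G: 25×0.5 = 12.5 → round → 13
B: 37×0.5 = 18.5 → round → 19
= RGB(71, 13, 19)


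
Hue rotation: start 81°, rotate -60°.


New hue = (H + rotation) mod 360
New hue = (81 -60) mod 360
= 21 mod 360
= 21°


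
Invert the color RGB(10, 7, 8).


Invert: (255-R, 255-G, 255-B)
R: 255-10 = 245
G: 255-7 = 248
B: 255-8 = 247
= RGB(245, 248, 247)


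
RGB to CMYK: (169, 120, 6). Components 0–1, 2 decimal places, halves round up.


R'=169/255≈0.6627, G'=120/255≈0.4706, B'=6/255≈0.0235
K = 1 - max(R',G',B') = 1 - 169/255 = 86/255 = 0.33725… → 0.34
(1-R'-K)/(1-K) simplifies to (max-R)/max with max = 169:
C = (169-169)/169 = 0/169 = 0 → 0.00
M = (169-120)/169 = 49/169 = 0.28994… → 0.29
Y = (169-6)/169 = 163/169 = 0.96449… → 0.96
= CMYK(0.00, 0.29, 0.96, 0.34)


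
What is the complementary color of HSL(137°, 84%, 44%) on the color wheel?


Complement = opposite side of color wheel = hue + 180°
H' = (137 + 180) mod 360 = 317°
S and L unchanged.
= HSL(317°, 84%, 44%)


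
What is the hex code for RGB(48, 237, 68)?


R = 48 → 30 (hex)
G = 237 → ED (hex)
B = 68 → 44 (hex)
Hex = #30ED44


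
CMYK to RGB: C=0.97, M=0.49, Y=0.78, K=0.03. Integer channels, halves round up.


R = 255 × (1-C) × (1-K) = 255 × 0.03 × 0.97 = 7.4205 → 7
G = 255 × (1-M) × (1-K) = 255 × 0.51 × 0.97 = 126.1485 → 126
B = 255 × (1-Y) × (1-K) = 255 × 0.22 × 0.97 = 54.417 → 54
= RGB(7, 126, 54)


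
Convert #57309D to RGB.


57 → 87 (R)
30 → 48 (G)
9D → 157 (B)
= RGB(87, 48, 157)


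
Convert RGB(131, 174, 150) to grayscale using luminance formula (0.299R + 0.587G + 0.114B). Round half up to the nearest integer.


Gray = 0.299×R + 0.587×G + 0.114×B
Gray = 0.299×131 + 0.587×174 + 0.114×150
Gray = 39.169 + 102.138 + 17.100
Gray = 158.407 → round half up → 158
Gray = 158


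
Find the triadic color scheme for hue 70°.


Triadic: equally spaced at 120° intervals
H1 = 70°
H2 = (70 + 120) mod 360 = 190°
H3 = (70 + 240) mod 360 = 310°
Triadic = 70°, 190°, 310°


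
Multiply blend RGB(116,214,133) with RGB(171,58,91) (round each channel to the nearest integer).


Multiply: C = A×B/255, rounded to nearest integer
R: 116×171/255 = 19836/255 ≈ 77.788 → 78
G: 214×58/255 = 12412/255 ≈ 48.675 → 49
B: 133×91/255 = 12103/255 ≈ 47.463 → 47
= RGB(78, 49, 47)


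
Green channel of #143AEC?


Color: #143AEC
R = 14 = 20
G = 3A = 58
B = EC = 236
Green = 58


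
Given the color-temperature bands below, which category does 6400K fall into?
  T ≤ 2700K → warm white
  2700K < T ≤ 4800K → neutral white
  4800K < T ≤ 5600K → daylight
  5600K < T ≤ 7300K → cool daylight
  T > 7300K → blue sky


Temperature: 6400K
5600K < 6400K ≤ 7300K → cool daylight
Classification: cool daylight


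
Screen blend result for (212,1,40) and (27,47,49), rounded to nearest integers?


Screen: C = 255 - (255-A)×(255-B)/255, rounded to nearest integer
R: 255 - (255-212)×(255-27)/255 = 255 - 9804/255 ≈ 255 - 38.447 = 216.553 → 217
G: 255 - (255-1)×(255-47)/255 = 255 - 52832/255 ≈ 255 - 207.184 = 47.816 → 48
B: 255 - (255-40)×(255-49)/255 = 255 - 44290/255 ≈ 255 - 173.686 = 81.314 → 81
= RGB(217, 48, 81)


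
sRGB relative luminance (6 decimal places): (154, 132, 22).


Linearize each channel (sRGB transfer function): c = v/255; c_lin = c/12.92 if c ≤ 0.04045, else ((c+0.055)/1.055)^2.4
  R: 154/255 ≈ 0.603922 > 0.04045 → ((0.603922+0.055)/1.055)^2.4 ≈ 0.323143
  G: 132/255 ≈ 0.517647 > 0.04045 → ((0.517647+0.055)/1.055)^2.4 ≈ 0.230740
  B: 22/255 ≈ 0.086275 > 0.04045 → ((0.086275+0.055)/1.055)^2.4 ≈ 0.008023
R_lin = 0.323143, G_lin = 0.230740, B_lin = 0.008023
L = 0.2126×R + 0.7152×G + 0.0722×B
L = 0.2126×0.323143 + 0.7152×0.230740 + 0.0722×0.008023
L ≈ 0.234305


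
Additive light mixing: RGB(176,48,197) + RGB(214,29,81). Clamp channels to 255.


Additive: each channel = min(255, C₁+C₂)
R: 176+214 = 390 → 255
G: 48+29 = 77 → 77
B: 197+81 = 278 → 255
= RGB(255, 77, 255)


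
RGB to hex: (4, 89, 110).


R = 4 → 04 (hex)
G = 89 → 59 (hex)
B = 110 → 6E (hex)
Hex = #04596E


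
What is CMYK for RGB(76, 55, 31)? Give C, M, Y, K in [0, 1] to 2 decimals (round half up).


R'=76/255≈0.2980, G'=55/255≈0.2157, B'=31/255≈0.1216
K = 1 - max(R',G',B') = 1 - 76/255 = 179/255 = 0.70196… → 0.70
(1-R'-K)/(1-K) simplifies to (max-R)/max with max = 76:
C = (76-76)/76 = 0/76 = 0 → 0.00
M = (76-55)/76 = 21/76 = 0.27631… → 0.28
Y = (76-31)/76 = 45/76 = 0.59210… → 0.59
= CMYK(0.00, 0.28, 0.59, 0.70)


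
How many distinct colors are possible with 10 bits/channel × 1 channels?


Total bits = 10 bits/channel × 1 channels = 10 bits
Distinct colors = 2^10
= 1,024 colors


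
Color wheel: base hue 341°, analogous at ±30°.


Base hue: 341°
Left analog: (341 - 30) mod 360 = 311°
Right analog: (341 + 30) mod 360 = 11°
Analogous hues = 311° and 11°


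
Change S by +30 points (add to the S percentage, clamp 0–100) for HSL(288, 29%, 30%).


Original S = 29%
Adjustment = +30 percentage points
New S = 29 + (30) = 59
Clamp to [0, 100] → 59
= HSL(288°, 59%, 30%)


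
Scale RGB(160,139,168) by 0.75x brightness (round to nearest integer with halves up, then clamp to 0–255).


Multiply each channel by 0.75, round half up, clamp to [0, 255]
R: 160×0.75 = 120
G: 139×0.75 = 104.25 → round → 104
B: 168×0.75 = 126
= RGB(120, 104, 126)


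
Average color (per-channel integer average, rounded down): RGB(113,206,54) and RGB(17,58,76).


Midpoint: each channel = ⌊(C₁+C₂)/2⌋
R: ⌊(113+17)/2⌋ = 65
G: ⌊(206+58)/2⌋ = 132
B: ⌊(54+76)/2⌋ = 65
= RGB(65, 132, 65)


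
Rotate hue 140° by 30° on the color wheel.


New hue = (H + rotation) mod 360
New hue = (140 + 30) mod 360
= 170 mod 360
= 170°


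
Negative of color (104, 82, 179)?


Invert: (255-R, 255-G, 255-B)
R: 255-104 = 151
G: 255-82 = 173
B: 255-179 = 76
= RGB(151, 173, 76)


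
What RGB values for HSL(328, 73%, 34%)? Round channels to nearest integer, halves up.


H=328°, S=0.73, L=0.34
C = (1-|2L-1|)×S = (1-|-0.32|)×0.73 = 0.4964
H' = H/60 = 328/60 ≈ 5.4667; X = C×(1-|H' mod 2 - 1|) ≈ 0.2647
m = L - C/2 = 0.34 - 0.2482 = 0.0918
Sector ⌊H'⌋ = 5 → (R',G',B') = (0.4964, 0.0, ≈0.2647)
RGB = ((R'+m)×255, (G'+m)×255, (B'+m)×255) = (149.991, 23.409, 90.9194)
Round half up → RGB(150, 23, 91)


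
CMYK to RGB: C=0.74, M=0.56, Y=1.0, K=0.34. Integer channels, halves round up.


R = 255 × (1-C) × (1-K) = 255 × 0.26 × 0.66 = 43.758 → 44
G = 255 × (1-M) × (1-K) = 255 × 0.44 × 0.66 = 74.052 → 74
B = 255 × (1-Y) × (1-K) = 255 × 0.00 × 0.66 = 0
= RGB(44, 74, 0)


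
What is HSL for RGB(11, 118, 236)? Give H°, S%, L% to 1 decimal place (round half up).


Normalize: R'=11/255≈0.0431, G'=118/255≈0.4627, B'=236/255≈0.9255
Max=236/255, Min=11/255, Δ=Max-Min=225/255
L = (Max+Min)/2 = (236+11)/510 = 247/510 = 0.48431… → L = 48.4%
L ≤ 0.5 → S = Δ/(Max+Min) = 225/(236+11) = 225/247 = 0.91093… → S = 91.1%
(the 1/255 factors cancel in S and H, so raw channel differences can be used)
Max is B' → H = 60 × ((R-G)/Δ + 4) = 60 × ((11-118)/225 + 4)
  -107/225 + 4 = -0.4755… + 4 = 3.5244…
  H = 60 × 3.5244… = 211.466…° → H = 211.5°
= HSL(211.5°, 91.1%, 48.4%)


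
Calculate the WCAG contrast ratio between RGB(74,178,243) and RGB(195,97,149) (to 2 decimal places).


Linearize each sRGB channel c=v/255: c/12.92 if c ≤ 0.04045 else ((c+0.055)/1.055)^2.4
L = 0.2126×R_lin + 0.7152×G_lin + 0.0722×B_lin
Color 1 (74,178,243):
  R=74: 74/255≈0.2902 > 0.04045 → ((0.2902+0.055)/1.055)^2.4 ≈ 0.06848
  G=178: 178/255≈0.6980 > 0.04045 → ((0.6980+0.055)/1.055)^2.4 ≈ 0.44520
  B=243: 243/255≈0.9529 > 0.04045 → ((0.9529+0.055)/1.055)^2.4 ≈ 0.89627
  L1 = 0.2126×0.06848 + 0.7152×0.44520 + 0.0722×0.89627 ≈ 0.39768
Color 2 (195,97,149):
  R=195: 195/255≈0.7647 > 0.04045 → ((0.7647+0.055)/1.055)^2.4 ≈ 0.54572
  G=97: 97/255≈0.3804 > 0.04045 → ((0.3804+0.055)/1.055)^2.4 ≈ 0.11954
  B=149: 149/255≈0.5843 > 0.04045 → ((0.5843+0.055)/1.055)^2.4 ≈ 0.30054
  L2 = 0.2126×0.54572 + 0.7152×0.11954 + 0.0722×0.30054 ≈ 0.22321
Lighter = 0.39768, Darker = 0.22321
Ratio = (L_lighter + 0.05) / (L_darker + 0.05)
Ratio = (0.39768 + 0.05) / (0.22321 + 0.05) = 0.44768 / 0.27321 ≈ 1.6386
Ratio ≈ 1.64:1


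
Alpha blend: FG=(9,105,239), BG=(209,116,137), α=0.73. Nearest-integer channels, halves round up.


C = α×F + (1-α)×B, with 1-α = 0.27
R: 0.73×9 + 0.27×209 = 6.57 + 56.43 = 63.00 → 63
G: 0.73×105 + 0.27×116 = 76.65 + 31.32 = 107.97 → 108
B: 0.73×239 + 0.27×137 = 174.47 + 36.99 = 211.46 → 211
= RGB(63, 108, 211)


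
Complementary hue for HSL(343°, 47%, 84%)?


Complement = opposite side of color wheel = hue + 180°
H' = (343 + 180) mod 360 = 163°
S and L unchanged.
= HSL(163°, 47%, 84%)


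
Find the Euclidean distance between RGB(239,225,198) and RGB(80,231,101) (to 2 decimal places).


d = √[(R₁-R₂)² + (G₁-G₂)² + (B₁-B₂)²]
d = √[(239-80)² + (225-231)² + (198-101)²]
d = √[25281 + 36 + 9409]
d = √34726
d ≈ 186.35


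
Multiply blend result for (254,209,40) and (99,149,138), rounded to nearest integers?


Multiply: C = A×B/255, rounded to nearest integer
R: 254×99/255 = 25146/255 ≈ 98.612 → 99
G: 209×149/255 = 31141/255 ≈ 122.122 → 122
B: 40×138/255 = 5520/255 ≈ 21.647 → 22
= RGB(99, 122, 22)


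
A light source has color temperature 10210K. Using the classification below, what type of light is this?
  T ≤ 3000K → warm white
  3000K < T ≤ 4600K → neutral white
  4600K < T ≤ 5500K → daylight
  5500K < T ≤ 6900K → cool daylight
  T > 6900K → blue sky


Temperature: 10210K
10210K > 6900K → blue sky
Classification: blue sky


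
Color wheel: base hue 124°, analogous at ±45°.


Base hue: 124°
Left analog: (124 - 45) mod 360 = 79°
Right analog: (124 + 45) mod 360 = 169°
Analogous hues = 79° and 169°


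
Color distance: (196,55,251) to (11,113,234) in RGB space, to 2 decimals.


d = √[(R₁-R₂)² + (G₁-G₂)² + (B₁-B₂)²]
d = √[(196-11)² + (55-113)² + (251-234)²]
d = √[34225 + 3364 + 289]
d = √37878
d ≈ 194.62


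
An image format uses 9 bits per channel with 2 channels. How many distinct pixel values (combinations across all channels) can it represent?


Total bits = 9 bits/channel × 2 channels = 18 bits
Distinct pixel values = 2^18
= 262,144 pixel values


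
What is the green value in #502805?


Color: #502805
R = 50 = 80
G = 28 = 40
B = 05 = 5
Green = 40


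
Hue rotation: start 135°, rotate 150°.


New hue = (H + rotation) mod 360
New hue = (135 + 150) mod 360
= 285 mod 360
= 285°


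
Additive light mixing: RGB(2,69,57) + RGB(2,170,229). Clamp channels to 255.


Additive: each channel = min(255, C₁+C₂)
R: 2+2 = 4 → 4
G: 69+170 = 239 → 239
B: 57+229 = 286 → 255
= RGB(4, 239, 255)


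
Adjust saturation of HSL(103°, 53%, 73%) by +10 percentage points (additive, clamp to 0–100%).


Original S = 53%
Adjustment = +10 percentage points
New S = 53 + (10) = 63
Clamp to [0, 100] → 63
= HSL(103°, 63%, 73%)


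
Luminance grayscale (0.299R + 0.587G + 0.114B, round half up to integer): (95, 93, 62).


Gray = 0.299×R + 0.587×G + 0.114×B
Gray = 0.299×95 + 0.587×93 + 0.114×62
Gray = 28.405 + 54.591 + 7.068
Gray = 90.064 → round half up → 90
Gray = 90


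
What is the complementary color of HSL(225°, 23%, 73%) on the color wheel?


Complement = opposite side of color wheel = hue + 180°
H' = (225 + 180) mod 360 = 45°
S and L unchanged.
= HSL(45°, 23%, 73%)
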